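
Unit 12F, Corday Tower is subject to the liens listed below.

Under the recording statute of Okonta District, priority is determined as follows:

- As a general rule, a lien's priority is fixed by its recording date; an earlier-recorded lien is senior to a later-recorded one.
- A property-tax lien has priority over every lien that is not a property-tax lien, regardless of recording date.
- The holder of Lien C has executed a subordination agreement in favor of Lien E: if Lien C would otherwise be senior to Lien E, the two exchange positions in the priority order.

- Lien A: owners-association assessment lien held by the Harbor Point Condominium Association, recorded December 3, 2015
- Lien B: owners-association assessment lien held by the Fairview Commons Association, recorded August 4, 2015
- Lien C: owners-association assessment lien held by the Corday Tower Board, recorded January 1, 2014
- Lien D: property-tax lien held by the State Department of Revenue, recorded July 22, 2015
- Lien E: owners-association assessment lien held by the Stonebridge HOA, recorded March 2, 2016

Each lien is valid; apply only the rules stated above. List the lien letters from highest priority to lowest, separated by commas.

D, E, B, A, C

D, as a property-tax lien, has superpriority and ranks first.
The other liens, earliest effective date first: C (January 1, 2014), B (August 4, 2015), A (December 3, 2015), E (March 2, 2016).
Because C would otherwise rank above E, the subordination swaps them.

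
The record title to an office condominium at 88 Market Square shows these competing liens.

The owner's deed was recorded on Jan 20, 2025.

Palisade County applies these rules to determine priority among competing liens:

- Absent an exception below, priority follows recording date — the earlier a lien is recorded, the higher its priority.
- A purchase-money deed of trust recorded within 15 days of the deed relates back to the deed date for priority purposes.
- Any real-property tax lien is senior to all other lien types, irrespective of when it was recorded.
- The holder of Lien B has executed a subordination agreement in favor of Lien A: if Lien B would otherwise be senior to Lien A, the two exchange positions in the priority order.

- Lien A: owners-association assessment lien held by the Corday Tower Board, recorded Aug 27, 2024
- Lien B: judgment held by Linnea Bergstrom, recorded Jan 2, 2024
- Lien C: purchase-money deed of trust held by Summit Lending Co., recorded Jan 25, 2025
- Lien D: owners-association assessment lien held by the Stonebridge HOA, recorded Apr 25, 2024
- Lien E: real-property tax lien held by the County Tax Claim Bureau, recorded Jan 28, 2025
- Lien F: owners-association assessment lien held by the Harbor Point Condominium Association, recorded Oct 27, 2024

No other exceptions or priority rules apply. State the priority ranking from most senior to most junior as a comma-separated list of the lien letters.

Effective dates after the stated exceptions: C's effective date is the deed date, Jan 20, 2025.
E, as a real-property tax lien, has superpriority and ranks first.
Among the remaining liens, by effective date: B (Jan 2, 2024), D (Apr 25, 2024), A (Aug 27, 2024), F (Oct 27, 2024), C (Jan 20, 2025).
B would otherwise be senior to A, so under the subordination agreement B and A exchange positions.

E, A, D, B, F, C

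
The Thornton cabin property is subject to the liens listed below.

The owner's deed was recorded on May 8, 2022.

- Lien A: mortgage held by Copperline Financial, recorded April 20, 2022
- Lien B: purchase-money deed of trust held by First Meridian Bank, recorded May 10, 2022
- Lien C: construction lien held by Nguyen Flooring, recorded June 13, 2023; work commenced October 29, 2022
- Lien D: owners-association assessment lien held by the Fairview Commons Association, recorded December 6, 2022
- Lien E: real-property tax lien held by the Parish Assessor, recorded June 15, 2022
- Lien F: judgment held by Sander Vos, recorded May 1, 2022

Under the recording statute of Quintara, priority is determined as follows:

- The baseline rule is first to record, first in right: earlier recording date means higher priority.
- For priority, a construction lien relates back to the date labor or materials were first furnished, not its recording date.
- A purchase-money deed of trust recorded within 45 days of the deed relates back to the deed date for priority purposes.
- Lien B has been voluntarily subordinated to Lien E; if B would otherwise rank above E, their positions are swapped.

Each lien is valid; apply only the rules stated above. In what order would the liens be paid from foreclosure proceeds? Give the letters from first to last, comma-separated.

A, F, E, B, C, D

Adjusting effective dates: B relates back to the deed date May 8, 2022; C relates back to October 29, 2022 (work commenced).
Ordering by effective date: A (April 20, 2022), F (May 1, 2022), B (May 8, 2022), E (June 15, 2022), C (October 29, 2022), D (December 6, 2022).
B would otherwise be senior to E, so under the subordination agreement B and E exchange positions.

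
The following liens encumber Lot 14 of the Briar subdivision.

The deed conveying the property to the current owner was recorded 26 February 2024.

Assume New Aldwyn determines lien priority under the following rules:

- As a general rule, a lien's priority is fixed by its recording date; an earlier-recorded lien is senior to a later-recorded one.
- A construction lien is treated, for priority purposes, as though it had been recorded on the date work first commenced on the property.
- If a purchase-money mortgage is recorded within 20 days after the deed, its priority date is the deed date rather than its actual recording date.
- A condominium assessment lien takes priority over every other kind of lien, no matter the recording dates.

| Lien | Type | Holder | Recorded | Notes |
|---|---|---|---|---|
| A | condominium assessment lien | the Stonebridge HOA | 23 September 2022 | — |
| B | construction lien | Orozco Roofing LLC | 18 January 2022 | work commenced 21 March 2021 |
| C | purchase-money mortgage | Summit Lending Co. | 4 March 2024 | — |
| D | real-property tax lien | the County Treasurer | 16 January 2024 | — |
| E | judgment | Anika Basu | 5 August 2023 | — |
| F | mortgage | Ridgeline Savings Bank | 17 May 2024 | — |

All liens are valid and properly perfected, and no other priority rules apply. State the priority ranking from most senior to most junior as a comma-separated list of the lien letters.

A, B, E, D, C, F

Adjusting effective dates: B is treated as recorded 21 March 2021, the work-commencement date; C relates back to the deed date 26 February 2024.
A, as a condominium assessment lien, has superpriority and ranks first.
The other liens, earliest effective date first: B (21 March 2021), E (5 August 2023), D (16 January 2024), C (26 February 2024), F (17 May 2024).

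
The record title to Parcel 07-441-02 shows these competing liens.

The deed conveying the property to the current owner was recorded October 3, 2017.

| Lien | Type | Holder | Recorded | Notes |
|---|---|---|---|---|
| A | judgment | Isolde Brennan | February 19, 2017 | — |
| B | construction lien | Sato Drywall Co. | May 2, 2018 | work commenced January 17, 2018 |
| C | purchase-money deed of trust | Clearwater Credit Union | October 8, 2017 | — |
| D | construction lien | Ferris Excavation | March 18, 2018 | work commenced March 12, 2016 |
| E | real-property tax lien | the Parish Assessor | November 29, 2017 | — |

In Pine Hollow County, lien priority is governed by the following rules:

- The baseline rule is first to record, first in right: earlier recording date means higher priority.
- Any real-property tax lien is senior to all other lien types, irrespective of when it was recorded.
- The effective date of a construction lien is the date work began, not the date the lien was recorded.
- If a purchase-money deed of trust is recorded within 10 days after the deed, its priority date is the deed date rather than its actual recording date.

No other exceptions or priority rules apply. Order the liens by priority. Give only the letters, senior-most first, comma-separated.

E, D, A, C, B

Adjusting effective dates: B's effective date is January 17, 2018, when work began; C's effective date is the deed date, October 3, 2017; D's effective date is March 12, 2016, when work began.
E, as a real-property tax lien, has superpriority and ranks first.
Remaining liens by effective date: D (March 12, 2016), A (February 19, 2017), C (October 3, 2017), B (January 17, 2018).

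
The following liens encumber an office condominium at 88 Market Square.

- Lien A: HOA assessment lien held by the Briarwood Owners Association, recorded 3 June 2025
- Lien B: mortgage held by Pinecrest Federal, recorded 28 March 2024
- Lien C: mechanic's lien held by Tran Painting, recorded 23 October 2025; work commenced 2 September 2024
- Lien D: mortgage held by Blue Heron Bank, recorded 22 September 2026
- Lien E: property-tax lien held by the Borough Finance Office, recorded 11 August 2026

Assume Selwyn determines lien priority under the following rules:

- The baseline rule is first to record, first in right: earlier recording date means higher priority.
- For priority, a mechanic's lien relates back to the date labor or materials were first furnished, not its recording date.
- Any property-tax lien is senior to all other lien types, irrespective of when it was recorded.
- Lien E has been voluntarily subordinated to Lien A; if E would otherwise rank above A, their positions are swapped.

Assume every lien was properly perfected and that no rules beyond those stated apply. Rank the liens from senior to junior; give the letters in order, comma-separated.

A, B, C, E, D

Effective dates: C is treated as recorded 2 September 2024, the work-commencement date.
E, as a property-tax lien, has superpriority and ranks first.
Ordering the rest by effective date: B (28 March 2024), C (2 September 2024), A (3 June 2025), D (22 September 2026).
The subordination applies — E was senior to A — so E and A swap.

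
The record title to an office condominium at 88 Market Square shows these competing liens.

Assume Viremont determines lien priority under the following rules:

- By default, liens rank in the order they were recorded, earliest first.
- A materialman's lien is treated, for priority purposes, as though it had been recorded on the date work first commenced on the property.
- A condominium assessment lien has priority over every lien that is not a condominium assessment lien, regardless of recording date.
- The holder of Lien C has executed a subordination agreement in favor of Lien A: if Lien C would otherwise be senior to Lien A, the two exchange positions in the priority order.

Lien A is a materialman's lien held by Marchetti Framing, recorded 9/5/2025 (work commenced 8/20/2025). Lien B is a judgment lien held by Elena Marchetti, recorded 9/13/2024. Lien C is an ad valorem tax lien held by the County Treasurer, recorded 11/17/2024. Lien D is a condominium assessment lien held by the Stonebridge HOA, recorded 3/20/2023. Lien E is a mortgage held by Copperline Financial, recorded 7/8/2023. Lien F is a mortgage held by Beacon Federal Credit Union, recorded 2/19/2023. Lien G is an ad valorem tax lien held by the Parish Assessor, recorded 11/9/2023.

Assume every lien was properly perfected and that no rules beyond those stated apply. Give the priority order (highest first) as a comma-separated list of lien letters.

Effective dates after the stated exceptions: A is treated as recorded 8/20/2025, the work-commencement date.
D is a condominium assessment lien and takes priority over every other lien.
Among the remaining liens, by effective date: F (2/19/2023), E (7/8/2023), G (11/9/2023), B (9/13/2024), C (11/17/2024), A (8/20/2025).
Because C would otherwise rank above A, the subordination swaps them.

D, F, E, G, B, A, C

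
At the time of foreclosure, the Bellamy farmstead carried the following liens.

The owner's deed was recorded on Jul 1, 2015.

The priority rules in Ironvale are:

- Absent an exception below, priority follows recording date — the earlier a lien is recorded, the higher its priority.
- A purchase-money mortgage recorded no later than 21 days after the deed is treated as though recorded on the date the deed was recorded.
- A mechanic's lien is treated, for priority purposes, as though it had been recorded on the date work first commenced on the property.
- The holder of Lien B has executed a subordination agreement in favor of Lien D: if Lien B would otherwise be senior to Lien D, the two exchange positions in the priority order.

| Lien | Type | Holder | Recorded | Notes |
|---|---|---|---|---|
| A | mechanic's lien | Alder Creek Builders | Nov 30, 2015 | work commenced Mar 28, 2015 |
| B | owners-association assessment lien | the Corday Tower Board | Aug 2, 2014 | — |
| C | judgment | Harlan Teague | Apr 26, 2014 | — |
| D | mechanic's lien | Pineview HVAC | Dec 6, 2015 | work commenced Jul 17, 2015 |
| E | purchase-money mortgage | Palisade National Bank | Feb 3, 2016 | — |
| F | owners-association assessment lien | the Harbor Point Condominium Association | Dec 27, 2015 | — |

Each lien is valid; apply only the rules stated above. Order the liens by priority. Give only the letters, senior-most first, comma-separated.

C, D, A, B, F, E

Adjusting effective dates: A is treated as recorded Mar 28, 2015, the work-commencement date; D is treated as recorded Jul 17, 2015, the work-commencement date; E missed the 21-day window (217 days after the deed), so its recording date stands.
By effective date, earliest first: C (Apr 26, 2014), B (Aug 2, 2014), A (Mar 28, 2015), D (Jul 17, 2015), F (Dec 27, 2015), E (Feb 3, 2016).
The subordination applies — B was senior to D — so B and D swap.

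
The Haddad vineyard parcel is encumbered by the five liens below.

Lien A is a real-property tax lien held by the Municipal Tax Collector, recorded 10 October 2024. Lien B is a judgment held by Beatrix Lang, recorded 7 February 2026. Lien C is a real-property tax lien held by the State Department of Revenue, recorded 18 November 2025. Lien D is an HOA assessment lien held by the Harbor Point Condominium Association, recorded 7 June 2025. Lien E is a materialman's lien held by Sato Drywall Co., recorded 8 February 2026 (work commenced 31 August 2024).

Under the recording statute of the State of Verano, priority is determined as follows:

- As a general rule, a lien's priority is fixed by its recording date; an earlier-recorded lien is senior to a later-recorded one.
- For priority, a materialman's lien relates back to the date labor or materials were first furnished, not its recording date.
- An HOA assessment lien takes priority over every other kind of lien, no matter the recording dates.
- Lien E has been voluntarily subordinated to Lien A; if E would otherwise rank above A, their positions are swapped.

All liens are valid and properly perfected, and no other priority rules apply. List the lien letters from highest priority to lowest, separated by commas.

Effective dates: E relates back to 31 August 2024 (work commenced).
D, as an HOA assessment lien, has superpriority and ranks first.
The other liens, earliest effective date first: E (31 August 2024), A (10 October 2024), C (18 November 2025), B (7 February 2026).
E is senior to A before the subordination, so the two trade places.

D, A, E, C, B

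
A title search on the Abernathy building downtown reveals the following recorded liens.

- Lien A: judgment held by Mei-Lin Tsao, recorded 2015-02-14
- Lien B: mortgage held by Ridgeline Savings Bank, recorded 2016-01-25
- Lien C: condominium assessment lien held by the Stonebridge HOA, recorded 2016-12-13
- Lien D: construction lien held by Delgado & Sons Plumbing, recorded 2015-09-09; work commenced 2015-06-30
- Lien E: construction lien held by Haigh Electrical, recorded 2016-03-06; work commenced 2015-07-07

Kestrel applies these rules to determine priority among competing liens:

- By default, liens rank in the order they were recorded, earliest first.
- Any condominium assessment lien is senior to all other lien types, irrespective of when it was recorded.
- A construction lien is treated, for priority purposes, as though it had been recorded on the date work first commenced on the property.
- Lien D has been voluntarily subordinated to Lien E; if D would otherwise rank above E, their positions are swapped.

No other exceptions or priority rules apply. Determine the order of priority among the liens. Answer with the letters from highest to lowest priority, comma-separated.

Adjusting effective dates: D's effective date is 2015-06-30, when work began; E relates back to 2015-07-07 (work commenced).
C is a condominium assessment lien, so it outranks all other liens regardless of date.
Among the remaining liens, by effective date: A (2015-02-14), D (2015-06-30), E (2015-07-07), B (2016-01-25).
The subordination applies — D was senior to E — so D and E swap.

C, A, E, D, B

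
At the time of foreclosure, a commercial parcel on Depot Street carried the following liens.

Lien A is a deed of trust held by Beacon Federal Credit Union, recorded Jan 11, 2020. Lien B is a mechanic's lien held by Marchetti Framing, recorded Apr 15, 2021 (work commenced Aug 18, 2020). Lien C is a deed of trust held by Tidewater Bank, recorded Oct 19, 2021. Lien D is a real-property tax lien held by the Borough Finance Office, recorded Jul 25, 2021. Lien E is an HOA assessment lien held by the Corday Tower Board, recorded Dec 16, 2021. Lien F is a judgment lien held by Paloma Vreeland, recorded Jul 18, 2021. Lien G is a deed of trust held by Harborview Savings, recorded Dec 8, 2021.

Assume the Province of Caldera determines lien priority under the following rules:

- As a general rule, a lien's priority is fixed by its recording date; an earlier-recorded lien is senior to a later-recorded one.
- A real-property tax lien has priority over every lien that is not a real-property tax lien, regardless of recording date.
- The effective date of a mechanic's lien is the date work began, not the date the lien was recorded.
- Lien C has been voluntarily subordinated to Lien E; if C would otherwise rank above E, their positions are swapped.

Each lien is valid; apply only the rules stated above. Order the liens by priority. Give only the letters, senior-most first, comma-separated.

D, A, B, F, E, G, C

Effective dates after the stated exceptions: B is treated as recorded Aug 18, 2020, the work-commencement date.
D is a real-property tax lien, so it outranks all other liens regardless of date.
Among the remaining liens, by effective date: A (Jan 11, 2020), B (Aug 18, 2020), F (Jul 18, 2021), C (Oct 19, 2021), G (Dec 8, 2021), E (Dec 16, 2021).
C would otherwise be senior to E, so under the subordination agreement C and E exchange positions.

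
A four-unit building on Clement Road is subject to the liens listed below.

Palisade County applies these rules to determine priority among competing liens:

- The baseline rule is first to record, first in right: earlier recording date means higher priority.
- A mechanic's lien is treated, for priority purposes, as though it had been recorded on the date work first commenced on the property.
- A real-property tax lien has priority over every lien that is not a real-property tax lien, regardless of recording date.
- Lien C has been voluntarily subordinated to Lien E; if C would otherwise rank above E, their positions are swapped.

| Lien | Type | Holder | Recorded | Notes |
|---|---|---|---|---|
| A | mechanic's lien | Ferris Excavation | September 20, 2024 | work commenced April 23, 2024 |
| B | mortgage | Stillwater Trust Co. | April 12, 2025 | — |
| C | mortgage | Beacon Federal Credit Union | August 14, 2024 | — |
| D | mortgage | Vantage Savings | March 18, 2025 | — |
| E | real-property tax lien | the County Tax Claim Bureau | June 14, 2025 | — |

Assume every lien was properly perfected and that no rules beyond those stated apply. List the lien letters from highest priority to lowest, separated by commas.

Effective dates: A's effective date is April 23, 2024, when work began.
E is a real-property tax lien and takes priority over every other lien.
Among the remaining liens, by effective date: A (April 23, 2024), C (August 14, 2024), D (March 18, 2025), B (April 12, 2025).
C already ranks below E; the subordination has no effect.

E, A, C, D, B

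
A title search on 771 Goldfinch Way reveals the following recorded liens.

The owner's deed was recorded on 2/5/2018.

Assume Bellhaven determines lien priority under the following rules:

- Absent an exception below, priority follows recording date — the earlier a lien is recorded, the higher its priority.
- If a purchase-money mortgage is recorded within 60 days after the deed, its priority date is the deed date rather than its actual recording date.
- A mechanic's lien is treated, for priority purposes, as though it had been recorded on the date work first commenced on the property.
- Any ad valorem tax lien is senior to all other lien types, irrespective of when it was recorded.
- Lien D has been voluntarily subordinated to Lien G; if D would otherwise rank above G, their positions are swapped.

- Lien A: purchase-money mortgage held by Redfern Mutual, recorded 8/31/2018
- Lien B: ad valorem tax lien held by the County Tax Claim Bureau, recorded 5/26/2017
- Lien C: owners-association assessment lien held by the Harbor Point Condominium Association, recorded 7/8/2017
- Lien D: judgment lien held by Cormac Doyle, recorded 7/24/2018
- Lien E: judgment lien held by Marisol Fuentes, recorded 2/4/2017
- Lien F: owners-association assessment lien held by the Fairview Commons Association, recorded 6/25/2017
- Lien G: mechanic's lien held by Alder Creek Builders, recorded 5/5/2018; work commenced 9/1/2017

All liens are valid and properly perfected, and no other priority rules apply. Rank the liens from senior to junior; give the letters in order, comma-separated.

B, E, F, C, G, D, A

Effective dates: A was recorded 207 days after the deed, outside the 60-day window, so it keeps its recording date; G's effective date is 9/1/2017, when work began.
B is an ad valorem tax lien, so it outranks all other liens regardless of date.
Ordering the rest by effective date: E (2/4/2017), F (6/25/2017), C (7/8/2017), G (9/1/2017), D (7/24/2018), A (8/31/2018).
D is already junior to G, so the subordination agreement changes nothing.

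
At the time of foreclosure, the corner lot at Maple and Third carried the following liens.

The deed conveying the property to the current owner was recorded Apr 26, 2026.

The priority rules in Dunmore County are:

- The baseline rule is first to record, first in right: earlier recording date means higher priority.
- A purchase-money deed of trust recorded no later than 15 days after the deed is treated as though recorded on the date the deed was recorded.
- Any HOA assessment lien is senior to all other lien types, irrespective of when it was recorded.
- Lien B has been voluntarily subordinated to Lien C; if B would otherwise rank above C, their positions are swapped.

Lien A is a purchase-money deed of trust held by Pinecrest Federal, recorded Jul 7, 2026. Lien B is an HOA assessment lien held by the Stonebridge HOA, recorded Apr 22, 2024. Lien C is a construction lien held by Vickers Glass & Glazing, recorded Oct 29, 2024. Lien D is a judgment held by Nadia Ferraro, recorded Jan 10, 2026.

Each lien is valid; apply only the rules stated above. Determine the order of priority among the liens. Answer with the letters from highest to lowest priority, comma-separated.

C, B, D, A

Effective dates after the stated exceptions: A missed the 15-day window (72 days after the deed), so its recording date stands.
As an HOA assessment lien, B is senior to every other lien.
Remaining liens by effective date: C (Oct 29, 2024), D (Jan 10, 2026), A (Jul 7, 2026).
The subordination applies — B was senior to C — so B and C swap.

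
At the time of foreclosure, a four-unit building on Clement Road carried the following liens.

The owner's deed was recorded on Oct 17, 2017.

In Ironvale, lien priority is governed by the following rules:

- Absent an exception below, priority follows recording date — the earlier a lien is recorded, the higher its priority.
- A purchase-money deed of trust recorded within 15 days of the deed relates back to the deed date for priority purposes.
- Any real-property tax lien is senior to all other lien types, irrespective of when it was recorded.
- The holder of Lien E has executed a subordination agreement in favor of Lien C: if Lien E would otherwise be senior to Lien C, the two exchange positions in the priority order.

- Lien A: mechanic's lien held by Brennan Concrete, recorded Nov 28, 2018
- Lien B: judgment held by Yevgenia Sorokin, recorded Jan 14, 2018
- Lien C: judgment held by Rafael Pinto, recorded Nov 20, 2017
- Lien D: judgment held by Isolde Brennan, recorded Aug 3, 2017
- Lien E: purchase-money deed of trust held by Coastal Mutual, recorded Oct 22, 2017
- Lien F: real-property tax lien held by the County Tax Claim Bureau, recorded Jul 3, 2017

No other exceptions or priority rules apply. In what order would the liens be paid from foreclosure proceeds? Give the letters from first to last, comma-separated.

Effective dates: E relates back to the deed date Oct 17, 2017.
F is a real-property tax lien, so it outranks all other liens regardless of date.
Remaining liens by effective date: D (Aug 3, 2017), E (Oct 17, 2017), C (Nov 20, 2017), B (Jan 14, 2018), A (Nov 28, 2018).
The subordination applies — E was senior to C — so E and C swap.

F, D, C, E, B, A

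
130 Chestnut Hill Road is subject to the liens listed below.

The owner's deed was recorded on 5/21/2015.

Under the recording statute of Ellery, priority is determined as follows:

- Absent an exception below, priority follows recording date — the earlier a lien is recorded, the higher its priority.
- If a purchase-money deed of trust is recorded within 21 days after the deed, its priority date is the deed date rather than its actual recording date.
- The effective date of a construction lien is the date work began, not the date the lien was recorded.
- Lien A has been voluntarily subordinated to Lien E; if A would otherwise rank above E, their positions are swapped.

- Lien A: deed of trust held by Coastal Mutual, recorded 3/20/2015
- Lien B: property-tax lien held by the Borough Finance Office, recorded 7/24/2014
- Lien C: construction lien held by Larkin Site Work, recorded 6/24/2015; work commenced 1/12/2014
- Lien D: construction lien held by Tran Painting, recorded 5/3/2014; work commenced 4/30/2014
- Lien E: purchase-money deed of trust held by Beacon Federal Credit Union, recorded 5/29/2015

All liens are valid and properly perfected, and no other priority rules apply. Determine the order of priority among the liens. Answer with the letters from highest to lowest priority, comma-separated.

Effective dates after the stated exceptions: C's effective date is 1/12/2014, when work began; D is treated as recorded 4/30/2014, the work-commencement date; E was recorded within the 21-day window, so its effective date is the deed date 5/21/2015.
By effective date, earliest first: C (1/12/2014), D (4/30/2014), B (7/24/2014), A (3/20/2015), E (5/21/2015).
The subordination applies — A was senior to E — so A and E swap.

C, D, B, E, A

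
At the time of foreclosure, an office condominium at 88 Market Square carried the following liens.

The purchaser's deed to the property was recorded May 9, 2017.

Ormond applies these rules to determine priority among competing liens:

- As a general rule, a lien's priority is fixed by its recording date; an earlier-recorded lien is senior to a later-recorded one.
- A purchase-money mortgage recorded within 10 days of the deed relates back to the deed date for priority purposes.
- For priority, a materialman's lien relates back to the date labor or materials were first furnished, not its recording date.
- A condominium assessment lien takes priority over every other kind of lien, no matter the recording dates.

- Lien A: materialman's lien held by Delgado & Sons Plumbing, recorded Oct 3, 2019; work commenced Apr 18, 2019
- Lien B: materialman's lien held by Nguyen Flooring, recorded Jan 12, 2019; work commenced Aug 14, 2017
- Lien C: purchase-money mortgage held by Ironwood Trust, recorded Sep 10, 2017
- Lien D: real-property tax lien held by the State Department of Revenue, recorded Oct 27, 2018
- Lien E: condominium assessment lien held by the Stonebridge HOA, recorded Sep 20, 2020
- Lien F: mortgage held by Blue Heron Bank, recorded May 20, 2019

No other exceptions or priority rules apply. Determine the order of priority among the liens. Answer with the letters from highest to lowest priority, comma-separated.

Adjusting effective dates: A's effective date is Apr 18, 2019, when work began; B is treated as recorded Aug 14, 2017, the work-commencement date; C was recorded 124 days after the deed — beyond 10 days — so no relation-back applies.
E is a condominium assessment lien and takes priority over every other lien.
Remaining liens by effective date: B (Aug 14, 2017), C (Sep 10, 2017), D (Oct 27, 2018), A (Apr 18, 2019), F (May 20, 2019).

E, B, C, D, A, F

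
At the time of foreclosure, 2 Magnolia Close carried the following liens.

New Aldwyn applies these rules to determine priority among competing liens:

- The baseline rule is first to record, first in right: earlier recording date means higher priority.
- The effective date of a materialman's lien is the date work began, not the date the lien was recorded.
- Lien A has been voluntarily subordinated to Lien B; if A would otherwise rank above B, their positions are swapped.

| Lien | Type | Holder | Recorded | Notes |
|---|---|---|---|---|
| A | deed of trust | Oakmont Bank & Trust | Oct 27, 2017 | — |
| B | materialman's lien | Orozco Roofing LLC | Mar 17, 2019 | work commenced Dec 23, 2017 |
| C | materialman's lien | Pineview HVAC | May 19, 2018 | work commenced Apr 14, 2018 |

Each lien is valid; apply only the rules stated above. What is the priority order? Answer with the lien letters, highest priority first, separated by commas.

Adjusting effective dates: B's effective date is Dec 23, 2017, when work began; C relates back to Apr 14, 2018 (work commenced).
By effective date, earliest first: A (Oct 27, 2017), B (Dec 23, 2017), C (Apr 14, 2018).
A is senior to B before the subordination, so the two trade places.

B, A, C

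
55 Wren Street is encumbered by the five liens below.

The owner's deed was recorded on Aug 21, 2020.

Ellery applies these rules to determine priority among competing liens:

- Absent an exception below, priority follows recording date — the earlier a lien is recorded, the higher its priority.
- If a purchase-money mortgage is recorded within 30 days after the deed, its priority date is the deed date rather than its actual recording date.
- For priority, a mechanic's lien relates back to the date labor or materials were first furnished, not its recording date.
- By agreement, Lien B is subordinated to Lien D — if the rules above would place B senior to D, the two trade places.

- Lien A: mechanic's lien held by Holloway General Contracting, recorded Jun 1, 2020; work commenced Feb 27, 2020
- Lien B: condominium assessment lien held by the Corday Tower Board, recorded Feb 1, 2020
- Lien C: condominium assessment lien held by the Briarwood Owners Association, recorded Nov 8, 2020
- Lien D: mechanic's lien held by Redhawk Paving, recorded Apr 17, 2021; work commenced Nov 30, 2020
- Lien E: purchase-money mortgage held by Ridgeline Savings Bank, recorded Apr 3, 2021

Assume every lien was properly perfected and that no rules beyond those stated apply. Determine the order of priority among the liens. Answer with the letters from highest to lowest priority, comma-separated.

D, A, C, B, E

Adjusting effective dates: A's effective date is Feb 27, 2020, when work began; D is treated as recorded Nov 30, 2020, the work-commencement date; E was recorded 225 days after the deed, outside the 30-day window, so it keeps its recording date.
By effective date, earliest first: B (Feb 1, 2020), A (Feb 27, 2020), C (Nov 8, 2020), D (Nov 30, 2020), E (Apr 3, 2021).
The subordination applies — B was senior to D — so B and D swap.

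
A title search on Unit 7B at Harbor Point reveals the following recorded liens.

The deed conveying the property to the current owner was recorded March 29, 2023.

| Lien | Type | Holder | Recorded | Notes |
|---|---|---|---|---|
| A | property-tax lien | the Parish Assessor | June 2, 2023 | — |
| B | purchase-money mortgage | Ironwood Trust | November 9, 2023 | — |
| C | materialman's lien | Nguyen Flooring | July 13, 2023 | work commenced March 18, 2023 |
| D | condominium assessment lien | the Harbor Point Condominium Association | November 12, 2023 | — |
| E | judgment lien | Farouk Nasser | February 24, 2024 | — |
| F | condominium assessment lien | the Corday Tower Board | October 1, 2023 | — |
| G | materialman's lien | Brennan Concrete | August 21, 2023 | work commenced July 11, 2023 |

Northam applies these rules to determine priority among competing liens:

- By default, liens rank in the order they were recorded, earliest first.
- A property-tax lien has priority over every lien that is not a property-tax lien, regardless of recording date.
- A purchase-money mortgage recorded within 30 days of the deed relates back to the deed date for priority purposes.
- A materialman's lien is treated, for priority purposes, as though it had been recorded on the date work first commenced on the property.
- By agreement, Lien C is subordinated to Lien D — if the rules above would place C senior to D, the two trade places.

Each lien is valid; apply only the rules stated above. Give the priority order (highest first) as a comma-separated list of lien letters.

A, D, G, F, B, C, E

Effective dates after the stated exceptions: B missed the 30-day window (225 days after the deed), so its recording date stands; C is treated as recorded March 18, 2023, the work-commencement date; G relates back to July 11, 2023 (work commenced).
A, as a property-tax lien, has superpriority and ranks first.
Remaining liens by effective date: C (March 18, 2023), G (July 11, 2023), F (October 1, 2023), B (November 9, 2023), D (November 12, 2023), E (February 24, 2024).
C is senior to D before the subordination, so the two trade places.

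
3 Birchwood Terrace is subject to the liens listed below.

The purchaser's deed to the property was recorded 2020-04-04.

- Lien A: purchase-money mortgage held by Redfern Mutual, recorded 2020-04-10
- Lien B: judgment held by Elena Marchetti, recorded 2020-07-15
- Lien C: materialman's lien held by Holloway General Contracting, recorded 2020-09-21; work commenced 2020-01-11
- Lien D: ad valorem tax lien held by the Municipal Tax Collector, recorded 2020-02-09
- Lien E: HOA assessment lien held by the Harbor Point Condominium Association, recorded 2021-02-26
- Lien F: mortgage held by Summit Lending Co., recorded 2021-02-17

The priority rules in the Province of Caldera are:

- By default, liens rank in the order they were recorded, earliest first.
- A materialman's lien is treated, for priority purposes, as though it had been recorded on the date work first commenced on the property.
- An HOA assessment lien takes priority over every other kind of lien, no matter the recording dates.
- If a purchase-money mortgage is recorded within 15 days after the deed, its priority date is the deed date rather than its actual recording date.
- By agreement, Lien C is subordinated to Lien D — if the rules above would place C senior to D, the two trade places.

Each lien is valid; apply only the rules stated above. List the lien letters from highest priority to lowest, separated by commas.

E, D, C, A, B, F

Effective dates: A was recorded within the 15-day window, so its effective date is the deed date 2020-04-04; C is treated as recorded 2020-01-11, the work-commencement date.
E is an HOA assessment lien and takes priority over every other lien.
Among the remaining liens, by effective date: C (2020-01-11), D (2020-02-09), A (2020-04-04), B (2020-07-15), F (2021-02-17).
C is senior to D before the subordination, so the two trade places.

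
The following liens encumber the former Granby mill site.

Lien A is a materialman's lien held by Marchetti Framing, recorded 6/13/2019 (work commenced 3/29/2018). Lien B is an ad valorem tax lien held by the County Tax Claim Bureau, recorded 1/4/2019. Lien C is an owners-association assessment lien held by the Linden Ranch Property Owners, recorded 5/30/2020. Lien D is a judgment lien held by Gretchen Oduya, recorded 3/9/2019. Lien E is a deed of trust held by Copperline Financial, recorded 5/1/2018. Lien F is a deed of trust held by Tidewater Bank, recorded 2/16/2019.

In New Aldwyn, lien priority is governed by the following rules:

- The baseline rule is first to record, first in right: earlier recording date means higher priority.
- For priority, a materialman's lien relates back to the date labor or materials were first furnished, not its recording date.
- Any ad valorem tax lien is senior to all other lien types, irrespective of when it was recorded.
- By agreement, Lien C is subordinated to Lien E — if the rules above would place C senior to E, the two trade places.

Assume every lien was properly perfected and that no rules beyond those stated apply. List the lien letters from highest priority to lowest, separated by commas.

B, A, E, F, D, C

Effective dates: A is treated as recorded 3/29/2018, the work-commencement date.
As an ad valorem tax lien, B is senior to every other lien.
Remaining liens by effective date: A (3/29/2018), E (5/1/2018), F (2/16/2019), D (3/9/2019), C (5/30/2020).
C is already junior to E, so the subordination agreement changes nothing.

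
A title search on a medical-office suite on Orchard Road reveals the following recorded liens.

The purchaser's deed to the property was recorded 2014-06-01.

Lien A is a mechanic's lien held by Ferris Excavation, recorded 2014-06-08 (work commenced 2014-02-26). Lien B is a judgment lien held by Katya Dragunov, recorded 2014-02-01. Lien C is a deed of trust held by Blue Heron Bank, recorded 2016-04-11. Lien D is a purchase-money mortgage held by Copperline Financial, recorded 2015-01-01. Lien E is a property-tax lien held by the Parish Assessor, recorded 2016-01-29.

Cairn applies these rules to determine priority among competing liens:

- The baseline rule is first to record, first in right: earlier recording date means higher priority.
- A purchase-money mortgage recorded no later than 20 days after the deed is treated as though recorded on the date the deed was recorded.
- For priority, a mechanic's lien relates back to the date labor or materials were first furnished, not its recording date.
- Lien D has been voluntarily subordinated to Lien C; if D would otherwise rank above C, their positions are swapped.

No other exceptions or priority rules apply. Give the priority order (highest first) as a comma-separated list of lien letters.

B, A, C, E, D

Effective dates: A relates back to 2014-02-26 (work commenced); D was recorded 214 days after the deed — beyond 20 days — so no relation-back applies.
Ordering by effective date: B (2014-02-01), A (2014-02-26), D (2015-01-01), E (2016-01-29), C (2016-04-11).
D is senior to C before the subordination, so the two trade places.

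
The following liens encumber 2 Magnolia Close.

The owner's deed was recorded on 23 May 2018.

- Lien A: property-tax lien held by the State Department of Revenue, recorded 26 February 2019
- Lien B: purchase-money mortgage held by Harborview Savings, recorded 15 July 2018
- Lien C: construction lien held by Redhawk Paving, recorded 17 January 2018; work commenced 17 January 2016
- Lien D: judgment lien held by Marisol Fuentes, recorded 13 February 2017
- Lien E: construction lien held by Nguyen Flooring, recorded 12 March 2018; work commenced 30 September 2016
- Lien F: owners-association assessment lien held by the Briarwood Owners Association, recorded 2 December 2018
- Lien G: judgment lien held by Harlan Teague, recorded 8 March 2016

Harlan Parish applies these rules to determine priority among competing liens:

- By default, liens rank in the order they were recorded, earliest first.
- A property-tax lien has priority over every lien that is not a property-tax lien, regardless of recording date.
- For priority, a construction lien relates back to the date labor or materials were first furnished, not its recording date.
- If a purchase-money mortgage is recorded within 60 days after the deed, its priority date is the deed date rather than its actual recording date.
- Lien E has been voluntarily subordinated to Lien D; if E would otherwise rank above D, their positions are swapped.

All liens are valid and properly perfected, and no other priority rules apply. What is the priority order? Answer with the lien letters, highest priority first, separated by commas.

A, C, G, D, E, B, F

Effective dates: B was recorded within the 60-day window, so its effective date is the deed date 23 May 2018; C's effective date is 17 January 2016, when work began; E is treated as recorded 30 September 2016, the work-commencement date.
A is a property-tax lien and takes priority over every other lien.
The other liens, earliest effective date first: C (17 January 2016), G (8 March 2016), E (30 September 2016), D (13 February 2017), B (23 May 2018), F (2 December 2018).
E would otherwise be senior to D, so under the subordination agreement E and D exchange positions.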